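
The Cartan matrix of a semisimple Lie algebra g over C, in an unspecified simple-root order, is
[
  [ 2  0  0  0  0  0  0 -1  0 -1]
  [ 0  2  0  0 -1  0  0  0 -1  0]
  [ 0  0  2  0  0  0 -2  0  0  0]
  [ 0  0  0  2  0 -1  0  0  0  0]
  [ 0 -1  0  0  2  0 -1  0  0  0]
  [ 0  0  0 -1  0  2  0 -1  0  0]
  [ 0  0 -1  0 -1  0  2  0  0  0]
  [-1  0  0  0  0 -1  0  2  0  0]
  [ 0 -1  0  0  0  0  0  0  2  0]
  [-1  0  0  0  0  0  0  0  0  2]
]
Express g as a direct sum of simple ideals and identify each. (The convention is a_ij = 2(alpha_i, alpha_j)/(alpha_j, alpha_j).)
A_5 (sl(6)) ⊕ C_5 (sp(10))

The diagram associated to this matrix has two connected components: the simple roots {alpha_1, alpha_4, alpha_6, alpha_8, alpha_10} form a chain of 5 nodes with single edges (A_5), and {alpha_2, alpha_3, alpha_5, alpha_7, alpha_9} form a chain of 5 nodes with a double edge at one end; the terminal node there is the unique long simple root (C_5). A semisimple Lie algebra decomposes uniquely as the direct sum of simple ideals, one per connected component of its Dynkin diagram, so g ≅ A_5 ⊕ C_5 (dimension 35 + 55 = 90).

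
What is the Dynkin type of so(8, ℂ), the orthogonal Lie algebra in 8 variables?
This is so(8) with 8 even, which has dimension 8(8-1)/2 = 28 and rank 8/2 = 4. In the classification of classical Lie algebras, the orthogonal algebra so(2n) in an even number of variables has type D_n; here n = 4, so the Dynkin diagram is a chain of 2 nodes with a fork of two nodes at one end (D_4). Hence the type is D_4.

D4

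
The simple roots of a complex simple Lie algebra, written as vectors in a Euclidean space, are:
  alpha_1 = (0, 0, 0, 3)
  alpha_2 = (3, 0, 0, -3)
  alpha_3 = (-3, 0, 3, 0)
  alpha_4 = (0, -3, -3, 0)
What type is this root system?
B4

Compute the Cartan integers a_ij = 2(alpha_i, alpha_j)/(alpha_j, alpha_j); the resulting 4x4 Cartan matrix is
[[2, -1, 0, 0], [-2, 2, -1, 0], [0, -1, 2, -1], [0, 0, -1, 2]].
The roots have two lengths (squared-length ratio 2:1); the short ones are alpha_{1}. The associated Dynkin diagram is a chain of 4 nodes with a double edge at one end; the terminal node there is the unique short simple root (B_4), so the type is B_4 (the algebra so(9)).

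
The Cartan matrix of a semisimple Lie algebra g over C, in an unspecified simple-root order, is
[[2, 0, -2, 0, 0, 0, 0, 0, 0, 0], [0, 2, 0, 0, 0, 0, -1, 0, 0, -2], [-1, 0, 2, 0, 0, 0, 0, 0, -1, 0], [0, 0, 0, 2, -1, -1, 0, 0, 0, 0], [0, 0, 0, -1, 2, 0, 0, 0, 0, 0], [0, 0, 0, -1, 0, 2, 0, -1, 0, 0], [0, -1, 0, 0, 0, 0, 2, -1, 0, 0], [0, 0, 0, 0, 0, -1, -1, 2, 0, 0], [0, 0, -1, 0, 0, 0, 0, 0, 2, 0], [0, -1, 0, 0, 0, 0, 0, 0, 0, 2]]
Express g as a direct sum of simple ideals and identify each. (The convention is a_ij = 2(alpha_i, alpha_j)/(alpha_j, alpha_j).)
The diagram associated to this matrix has two connected components: the simple roots {alpha_2, alpha_4, alpha_5, alpha_6, alpha_7, alpha_8, alpha_10} form a chain of 7 nodes with a double edge at one end; the terminal node there is the unique short simple root (B_7), and {alpha_1, alpha_3, alpha_9} form a chain of 3 nodes with a double edge at one end; the terminal node there is the unique long simple root (C_3). A semisimple Lie algebra decomposes uniquely as the direct sum of simple ideals, one per connected component of its Dynkin diagram, so g ≅ B_7 ⊕ C_3 (dimension 105 + 21 = 126).

B7 ⊕ C3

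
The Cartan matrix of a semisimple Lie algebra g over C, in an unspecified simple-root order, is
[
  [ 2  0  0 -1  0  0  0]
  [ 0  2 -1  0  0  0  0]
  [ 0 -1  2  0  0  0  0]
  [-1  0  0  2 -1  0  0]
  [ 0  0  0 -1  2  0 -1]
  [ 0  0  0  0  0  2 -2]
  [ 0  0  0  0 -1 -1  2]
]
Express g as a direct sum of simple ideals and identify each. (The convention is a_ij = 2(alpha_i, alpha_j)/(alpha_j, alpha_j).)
The diagram associated to this matrix has two connected components: the simple roots {alpha_2, alpha_3} form a chain of 2 nodes with single edges (A_2), and {alpha_1, alpha_4, alpha_5, alpha_6, alpha_7} form a chain of 5 nodes with a double edge at one end; the terminal node there is the unique long simple root (C_5). A semisimple Lie algebra decomposes uniquely as the direct sum of simple ideals, one per connected component of its Dynkin diagram, so g ≅ A_2 ⊕ C_5 (dimension 8 + 55 = 63).

A_2 + C_5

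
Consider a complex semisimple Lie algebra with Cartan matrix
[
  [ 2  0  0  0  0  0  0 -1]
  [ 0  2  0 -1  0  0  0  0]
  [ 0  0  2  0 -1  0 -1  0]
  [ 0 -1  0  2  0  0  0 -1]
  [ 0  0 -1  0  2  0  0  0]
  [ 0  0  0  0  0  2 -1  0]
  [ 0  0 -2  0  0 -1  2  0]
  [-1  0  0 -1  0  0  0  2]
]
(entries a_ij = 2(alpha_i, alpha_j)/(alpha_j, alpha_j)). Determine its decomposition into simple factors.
The diagram associated to this matrix has two connected components: the simple roots {alpha_1, alpha_2, alpha_4, alpha_8} form a chain of 4 nodes with single edges (A_4), and {alpha_3, alpha_5, alpha_6, alpha_7} form a chain of 4 nodes with a double edge between the middle two (F_4). A semisimple Lie algebra decomposes uniquely as the direct sum of simple ideals, one per connected component of its Dynkin diagram, so g ≅ A_4 ⊕ F_4 (dimension 24 + 52 = 76).

A4 + F4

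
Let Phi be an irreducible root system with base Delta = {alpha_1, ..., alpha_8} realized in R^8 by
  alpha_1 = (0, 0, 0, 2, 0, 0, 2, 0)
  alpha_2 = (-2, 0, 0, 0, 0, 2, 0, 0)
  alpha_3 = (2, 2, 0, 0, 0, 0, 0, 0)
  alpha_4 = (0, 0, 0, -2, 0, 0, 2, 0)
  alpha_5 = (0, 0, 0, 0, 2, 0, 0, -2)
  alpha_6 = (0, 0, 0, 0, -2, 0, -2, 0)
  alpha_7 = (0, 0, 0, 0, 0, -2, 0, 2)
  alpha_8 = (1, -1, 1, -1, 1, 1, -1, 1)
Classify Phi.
E8

Compute the Cartan integers a_ij = 2(alpha_i, alpha_j)/(alpha_j, alpha_j); the resulting 8x8 Cartan matrix is
[[2, 0, 0, 0, 0, -1, 0, -1], [0, 2, -1, 0, 0, 0, -1, 0], [0, -1, 2, 0, 0, 0, 0, 0], [0, 0, 0, 2, 0, -1, 0, 0], [0, 0, 0, 0, 2, -1, -1, 0], [-1, 0, 0, -1, -1, 2, 0, 0], [0, -1, 0, 0, -1, 0, 2, 0], [-1, 0, 0, 0, 0, 0, 0, 2]].
All simple roots have the same length, so the diagram is simply laced. The associated Dynkin diagram is a chain of 7 nodes with one extra node attached to the third node from one end (E_8), so the type is E_8.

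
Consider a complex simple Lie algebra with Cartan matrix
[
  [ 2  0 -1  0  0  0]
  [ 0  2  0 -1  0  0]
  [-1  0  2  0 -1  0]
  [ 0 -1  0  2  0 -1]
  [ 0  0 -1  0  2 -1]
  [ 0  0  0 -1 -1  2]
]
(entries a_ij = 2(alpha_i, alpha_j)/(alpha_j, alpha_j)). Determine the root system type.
A_6

The matrix has rank 6 with 2's on the diagonal. Reading the off-diagonal entries as Dynkin edges (a single edge where a_ij = a_ji = -1; a double or triple edge where a_ij * a_ji = 2 or 3), the diagram is a chain of 6 nodes with single edges (A_6). One simple-root ordering that puts it in standard form is (alpha_1, alpha_3, alpha_5, alpha_6, alpha_4, alpha_2). So the algebra is type A_6, i.e. sl(7).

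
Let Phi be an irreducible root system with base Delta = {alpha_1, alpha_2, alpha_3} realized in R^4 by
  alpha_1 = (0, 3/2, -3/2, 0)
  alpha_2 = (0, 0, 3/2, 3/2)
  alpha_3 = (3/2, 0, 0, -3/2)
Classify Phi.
A3

Compute the Cartan integers a_ij = 2(alpha_i, alpha_j)/(alpha_j, alpha_j); the resulting 3x3 Cartan matrix is
[[2, -1, 0], [-1, 2, -1], [0, -1, 2]].
All simple roots have the same length, so the diagram is simply laced. The associated Dynkin diagram is a chain of 3 nodes with single edges (A_3), so the type is A_3 (the algebra sl(4)).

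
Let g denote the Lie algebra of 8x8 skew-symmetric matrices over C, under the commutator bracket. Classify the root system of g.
D4

This is so(8) with 8 even, which has dimension 8(8-1)/2 = 28 and rank 8/2 = 4. In the classification of classical Lie algebras, the orthogonal algebra so(2n) in an even number of variables has type D_n; here n = 4, so the Dynkin diagram is a chain of 2 nodes with a fork of two nodes at one end (D_4). Hence the type is D_4.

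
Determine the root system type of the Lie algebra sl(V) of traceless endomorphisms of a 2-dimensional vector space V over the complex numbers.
A1

This is sl(2), which has dimension 2^2 - 1 = 3 and rank 2 - 1 = 1 (a Cartan subalgebra is the diagonal traceless matrices). In the classification of classical Lie algebras, the special linear algebra sl(n+1) has type A_n; here n = 1, so the Dynkin diagram is a chain of 1 nodes with single edges (A_1). Hence the type is A_1.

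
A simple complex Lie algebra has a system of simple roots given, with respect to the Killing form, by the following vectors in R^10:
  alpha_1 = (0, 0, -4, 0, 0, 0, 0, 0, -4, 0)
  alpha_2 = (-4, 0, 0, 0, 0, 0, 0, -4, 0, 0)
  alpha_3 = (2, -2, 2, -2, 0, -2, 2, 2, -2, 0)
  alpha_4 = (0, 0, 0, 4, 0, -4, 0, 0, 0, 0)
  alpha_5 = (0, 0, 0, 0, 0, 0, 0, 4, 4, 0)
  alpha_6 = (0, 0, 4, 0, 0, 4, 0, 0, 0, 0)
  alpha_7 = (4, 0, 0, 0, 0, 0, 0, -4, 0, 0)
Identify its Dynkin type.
Compute the Cartan integers a_ij = 2(alpha_i, alpha_j)/(alpha_j, alpha_j); the resulting 7x7 Cartan matrix is
[[2, 0, 0, 0, -1, -1, 0], [0, 2, -1, 0, -1, 0, 0], [0, -1, 2, 0, 0, 0, 0], [0, 0, 0, 2, 0, -1, 0], [-1, -1, 0, 0, 2, 0, -1], [-1, 0, 0, -1, 0, 2, 0], [0, 0, 0, 0, -1, 0, 2]].
All simple roots have the same length, so the diagram is simply laced. The associated Dynkin diagram is a chain of 6 nodes with one extra node attached to the third node from one end (E_7), so the type is E_7.

E_7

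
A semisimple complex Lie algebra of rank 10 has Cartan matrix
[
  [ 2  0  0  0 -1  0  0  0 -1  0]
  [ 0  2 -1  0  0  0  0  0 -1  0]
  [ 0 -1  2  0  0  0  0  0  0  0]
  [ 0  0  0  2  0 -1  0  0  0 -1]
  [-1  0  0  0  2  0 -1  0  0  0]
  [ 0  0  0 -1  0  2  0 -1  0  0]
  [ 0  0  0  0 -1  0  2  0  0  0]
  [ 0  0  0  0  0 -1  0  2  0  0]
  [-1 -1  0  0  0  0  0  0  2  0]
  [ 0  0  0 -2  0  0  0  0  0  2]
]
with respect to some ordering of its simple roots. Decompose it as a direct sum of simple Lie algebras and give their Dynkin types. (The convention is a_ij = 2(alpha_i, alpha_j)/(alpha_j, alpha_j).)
type A_6 + type C_4

The diagram associated to this matrix has two connected components: the simple roots {alpha_1, alpha_2, alpha_3, alpha_5, alpha_7, alpha_9} form a chain of 6 nodes with single edges (A_6), and {alpha_4, alpha_6, alpha_8, alpha_10} form a chain of 4 nodes with a double edge at one end; the terminal node there is the unique long simple root (C_4). A semisimple Lie algebra decomposes uniquely as the direct sum of simple ideals, one per connected component of its Dynkin diagram, so g ≅ A_6 ⊕ C_4 (dimension 48 + 36 = 84).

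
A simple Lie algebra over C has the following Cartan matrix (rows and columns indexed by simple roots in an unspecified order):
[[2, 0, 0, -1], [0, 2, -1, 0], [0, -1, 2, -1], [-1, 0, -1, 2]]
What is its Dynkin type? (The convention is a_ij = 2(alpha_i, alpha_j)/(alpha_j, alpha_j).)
A_4

The matrix has rank 4 with 2's on the diagonal. Reading the off-diagonal entries as Dynkin edges (a single edge where a_ij = a_ji = -1; a double or triple edge where a_ij * a_ji = 2 or 3), the diagram is a chain of 4 nodes with single edges (A_4). One simple-root ordering that puts it in standard form is (alpha_1, alpha_4, alpha_3, alpha_2). So the algebra is type A_4, i.e. sl(5).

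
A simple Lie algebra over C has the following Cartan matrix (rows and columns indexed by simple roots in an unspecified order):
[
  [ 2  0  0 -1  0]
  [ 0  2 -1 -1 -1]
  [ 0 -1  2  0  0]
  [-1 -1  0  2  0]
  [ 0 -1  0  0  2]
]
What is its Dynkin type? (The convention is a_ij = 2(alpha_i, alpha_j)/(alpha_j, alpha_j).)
The matrix has rank 5 with 2's on the diagonal. Reading the off-diagonal entries as Dynkin edges (a single edge where a_ij = a_ji = -1; a double or triple edge where a_ij * a_ji = 2 or 3), the diagram is a chain of 3 nodes with a fork of two nodes at one end (D_5). One simple-root ordering that puts it in standard form is (alpha_1, alpha_4, alpha_2, alpha_5, alpha_3). So the algebra is type D_5, i.e. so(10).

type D_5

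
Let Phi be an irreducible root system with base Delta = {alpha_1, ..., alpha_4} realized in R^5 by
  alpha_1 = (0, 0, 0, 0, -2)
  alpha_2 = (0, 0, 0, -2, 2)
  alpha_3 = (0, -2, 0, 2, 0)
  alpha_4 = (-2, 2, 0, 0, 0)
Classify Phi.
type B_4

Compute the Cartan integers a_ij = 2(alpha_i, alpha_j)/(alpha_j, alpha_j); the resulting 4x4 Cartan matrix is
[[2, -1, 0, 0], [-2, 2, -1, 0], [0, -1, 2, -1], [0, 0, -1, 2]].
The roots have two lengths (squared-length ratio 2:1); the short ones are alpha_{1}. The associated Dynkin diagram is a chain of 4 nodes with a double edge at one end; the terminal node there is the unique short simple root (B_4), so the type is B_4 (the algebra so(9)).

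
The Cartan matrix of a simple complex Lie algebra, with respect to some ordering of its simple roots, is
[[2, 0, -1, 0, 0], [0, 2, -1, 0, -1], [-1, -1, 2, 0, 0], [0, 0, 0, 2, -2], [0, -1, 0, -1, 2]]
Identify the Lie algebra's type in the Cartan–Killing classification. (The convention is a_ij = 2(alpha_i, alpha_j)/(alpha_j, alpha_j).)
The matrix has rank 5 with 2's on the diagonal. Reading the off-diagonal entries as Dynkin edges (a single edge where a_ij = a_ji = -1; a double or triple edge where a_ij * a_ji = 2 or 3), the diagram is a chain of 5 nodes with a double edge at one end; the terminal node there is the unique long simple root (C_5). One simple-root ordering that puts it in standard form is (alpha_1, alpha_3, alpha_2, alpha_5, alpha_4). So the algebra is type C_5, i.e. sp(10).

type C_5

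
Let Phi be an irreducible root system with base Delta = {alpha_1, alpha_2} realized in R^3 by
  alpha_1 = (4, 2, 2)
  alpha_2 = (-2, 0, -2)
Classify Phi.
Compute the Cartan integers a_ij = 2(alpha_i, alpha_j)/(alpha_j, alpha_j); the resulting 2x2 Cartan matrix is
[[2, -3], [-1, 2]].
The roots have two lengths (squared-length ratio 3:1); the short ones are alpha_{2}. The associated Dynkin diagram is two nodes joined by a triple edge (G_2), so the type is G_2.

G_2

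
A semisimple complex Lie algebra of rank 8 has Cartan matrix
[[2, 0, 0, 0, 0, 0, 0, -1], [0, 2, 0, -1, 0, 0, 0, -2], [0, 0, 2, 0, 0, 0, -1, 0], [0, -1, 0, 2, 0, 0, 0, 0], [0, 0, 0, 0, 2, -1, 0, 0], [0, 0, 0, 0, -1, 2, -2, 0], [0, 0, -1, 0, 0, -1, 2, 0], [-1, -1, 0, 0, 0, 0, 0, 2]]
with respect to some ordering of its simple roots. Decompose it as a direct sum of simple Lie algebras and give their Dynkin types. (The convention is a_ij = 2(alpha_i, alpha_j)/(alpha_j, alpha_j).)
F4 + F4

The diagram associated to this matrix has two connected components: the simple roots {alpha_3, alpha_5, alpha_6, alpha_7} form a chain of 4 nodes with a double edge between the middle two (F_4), and {alpha_1, alpha_2, alpha_4, alpha_8} form a chain of 4 nodes with a double edge between the middle two (F_4). A semisimple Lie algebra decomposes uniquely as the direct sum of simple ideals, one per connected component of its Dynkin diagram, so g ≅ F_4 ⊕ F_4 (dimension 52 + 52 = 104).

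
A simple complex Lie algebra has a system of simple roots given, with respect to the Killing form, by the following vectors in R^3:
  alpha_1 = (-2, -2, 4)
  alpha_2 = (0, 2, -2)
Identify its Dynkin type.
Compute the Cartan integers a_ij = 2(alpha_i, alpha_j)/(alpha_j, alpha_j); the resulting 2x2 Cartan matrix is
[[2, -3], [-1, 2]].
The roots have two lengths (squared-length ratio 3:1); the short ones are alpha_{2}. The associated Dynkin diagram is two nodes joined by a triple edge (G_2), so the type is G_2.

G_2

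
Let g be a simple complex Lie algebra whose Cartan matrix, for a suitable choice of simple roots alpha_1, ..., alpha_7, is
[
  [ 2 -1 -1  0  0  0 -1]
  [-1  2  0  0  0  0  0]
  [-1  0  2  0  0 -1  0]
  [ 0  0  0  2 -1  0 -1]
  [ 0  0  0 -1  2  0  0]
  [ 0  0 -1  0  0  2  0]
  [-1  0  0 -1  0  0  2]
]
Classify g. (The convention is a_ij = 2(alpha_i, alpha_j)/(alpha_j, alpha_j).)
E_7

The matrix has rank 7 with 2's on the diagonal. Reading the off-diagonal entries as Dynkin edges (a single edge where a_ij = a_ji = -1; a double or triple edge where a_ij * a_ji = 2 or 3), the diagram is a chain of 6 nodes with one extra node attached to the third node from one end (E_7). One simple-root ordering that puts it in standard form is (alpha_6, alpha_2, alpha_3, alpha_1, alpha_7, alpha_4, alpha_5). So the algebra is type E_7.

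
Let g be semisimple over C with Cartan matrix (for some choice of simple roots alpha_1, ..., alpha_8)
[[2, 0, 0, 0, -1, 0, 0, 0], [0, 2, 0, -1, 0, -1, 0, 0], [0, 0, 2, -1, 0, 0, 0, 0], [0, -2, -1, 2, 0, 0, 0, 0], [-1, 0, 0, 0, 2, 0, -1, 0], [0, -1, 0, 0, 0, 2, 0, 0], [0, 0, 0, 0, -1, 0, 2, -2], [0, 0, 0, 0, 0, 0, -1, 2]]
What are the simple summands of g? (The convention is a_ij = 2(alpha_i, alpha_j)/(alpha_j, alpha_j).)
B_4 + F_4

The diagram associated to this matrix has two connected components: the simple roots {alpha_1, alpha_5, alpha_7, alpha_8} form a chain of 4 nodes with a double edge at one end; the terminal node there is the unique short simple root (B_4), and {alpha_2, alpha_3, alpha_4, alpha_6} form a chain of 4 nodes with a double edge between the middle two (F_4). A semisimple Lie algebra decomposes uniquely as the direct sum of simple ideals, one per connected component of its Dynkin diagram, so g ≅ B_4 ⊕ F_4 (dimension 36 + 52 = 88).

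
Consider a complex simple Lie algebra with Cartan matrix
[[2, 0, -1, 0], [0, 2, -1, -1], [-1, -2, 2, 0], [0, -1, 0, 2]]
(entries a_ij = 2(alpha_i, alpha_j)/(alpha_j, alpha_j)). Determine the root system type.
The matrix has rank 4 with 2's on the diagonal. Reading the off-diagonal entries as Dynkin edges (a single edge where a_ij = a_ji = -1; a double or triple edge where a_ij * a_ji = 2 or 3), the diagram is a chain of 4 nodes with a double edge between the middle two (F_4). One simple-root ordering that puts it in standard form is (alpha_1, alpha_3, alpha_2, alpha_4). So the algebra is type F_4.

type F_4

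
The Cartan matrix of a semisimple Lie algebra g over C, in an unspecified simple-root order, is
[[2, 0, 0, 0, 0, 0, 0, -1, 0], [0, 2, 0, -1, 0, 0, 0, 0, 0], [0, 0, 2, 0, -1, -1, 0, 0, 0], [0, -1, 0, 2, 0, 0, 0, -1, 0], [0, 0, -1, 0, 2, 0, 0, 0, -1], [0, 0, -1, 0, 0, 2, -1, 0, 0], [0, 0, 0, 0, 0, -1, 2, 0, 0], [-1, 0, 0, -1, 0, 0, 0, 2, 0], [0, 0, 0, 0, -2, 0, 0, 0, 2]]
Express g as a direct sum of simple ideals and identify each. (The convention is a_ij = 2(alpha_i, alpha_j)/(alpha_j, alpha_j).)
A4 + C5

The diagram associated to this matrix has two connected components: the simple roots {alpha_1, alpha_2, alpha_4, alpha_8} form a chain of 4 nodes with single edges (A_4), and {alpha_3, alpha_5, alpha_6, alpha_7, alpha_9} form a chain of 5 nodes with a double edge at one end; the terminal node there is the unique long simple root (C_5). A semisimple Lie algebra decomposes uniquely as the direct sum of simple ideals, one per connected component of its Dynkin diagram, so g ≅ A_4 ⊕ C_5 (dimension 24 + 55 = 79).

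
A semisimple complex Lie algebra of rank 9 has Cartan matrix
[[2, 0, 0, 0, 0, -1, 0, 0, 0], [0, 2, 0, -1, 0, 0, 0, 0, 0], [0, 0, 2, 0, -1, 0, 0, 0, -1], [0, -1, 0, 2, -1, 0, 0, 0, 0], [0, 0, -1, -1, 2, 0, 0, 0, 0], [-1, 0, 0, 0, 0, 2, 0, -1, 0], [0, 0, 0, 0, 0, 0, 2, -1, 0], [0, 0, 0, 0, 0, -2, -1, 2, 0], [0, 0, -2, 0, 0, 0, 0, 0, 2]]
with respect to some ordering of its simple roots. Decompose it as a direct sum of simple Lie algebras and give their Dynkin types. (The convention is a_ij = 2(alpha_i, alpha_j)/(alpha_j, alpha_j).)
type C_5 ⊕ type F_4

The diagram associated to this matrix has two connected components: the simple roots {alpha_2, alpha_3, alpha_4, alpha_5, alpha_9} form a chain of 5 nodes with a double edge at one end; the terminal node there is the unique long simple root (C_5), and {alpha_1, alpha_6, alpha_7, alpha_8} form a chain of 4 nodes with a double edge between the middle two (F_4). A semisimple Lie algebra decomposes uniquely as the direct sum of simple ideals, one per connected component of its Dynkin diagram, so g ≅ C_5 ⊕ F_4 (dimension 55 + 52 = 107).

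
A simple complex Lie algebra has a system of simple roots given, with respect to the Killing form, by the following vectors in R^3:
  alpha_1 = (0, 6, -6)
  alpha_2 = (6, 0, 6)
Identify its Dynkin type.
type A_2

Compute the Cartan integers a_ij = 2(alpha_i, alpha_j)/(alpha_j, alpha_j); the resulting 2x2 Cartan matrix is
[[2, -1], [-1, 2]].
All simple roots have the same length, so the diagram is simply laced. The associated Dynkin diagram is a chain of 2 nodes with single edges (A_2), so the type is A_2 (the algebra sl(3)).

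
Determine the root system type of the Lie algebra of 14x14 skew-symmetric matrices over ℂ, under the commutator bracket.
D7

This is so(14) with 14 even, which has dimension 14(14-1)/2 = 91 and rank 14/2 = 7. In the classification of classical Lie algebras, the orthogonal algebra so(2n) in an even number of variables has type D_n; here n = 7, so the Dynkin diagram is a chain of 5 nodes with a fork of two nodes at one end (D_7). Hence the type is D_7.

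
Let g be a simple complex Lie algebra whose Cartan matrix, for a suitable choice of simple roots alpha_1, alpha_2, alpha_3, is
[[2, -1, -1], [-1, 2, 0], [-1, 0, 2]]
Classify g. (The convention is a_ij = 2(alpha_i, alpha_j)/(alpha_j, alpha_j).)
A3

The matrix has rank 3 with 2's on the diagonal. Reading the off-diagonal entries as Dynkin edges (a single edge where a_ij = a_ji = -1; a double or triple edge where a_ij * a_ji = 2 or 3), the diagram is a chain of 3 nodes with single edges (A_3). One simple-root ordering that puts it in standard form is (alpha_3, alpha_1, alpha_2). So the algebra is type A_3, i.e. sl(4).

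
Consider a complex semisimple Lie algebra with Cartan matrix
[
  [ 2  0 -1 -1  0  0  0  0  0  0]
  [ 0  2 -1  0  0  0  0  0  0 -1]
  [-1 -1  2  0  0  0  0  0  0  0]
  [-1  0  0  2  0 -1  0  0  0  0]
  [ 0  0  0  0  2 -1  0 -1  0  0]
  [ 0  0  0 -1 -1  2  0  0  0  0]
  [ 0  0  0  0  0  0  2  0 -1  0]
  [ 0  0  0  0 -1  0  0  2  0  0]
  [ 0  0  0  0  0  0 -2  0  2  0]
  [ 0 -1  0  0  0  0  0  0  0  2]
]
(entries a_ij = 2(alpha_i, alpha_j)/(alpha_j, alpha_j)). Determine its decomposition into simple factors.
A8 + B2

The diagram associated to this matrix has two connected components: the simple roots {alpha_1, alpha_2, alpha_3, alpha_4, alpha_5, alpha_6, alpha_8, alpha_10} form a chain of 8 nodes with single edges (A_8), and {alpha_7, alpha_9} form a chain of 2 nodes with a double edge at one end; the terminal node there is the unique short simple root (B_2). A semisimple Lie algebra decomposes uniquely as the direct sum of simple ideals, one per connected component of its Dynkin diagram, so g ≅ A_8 ⊕ B_2 (dimension 80 + 10 = 90).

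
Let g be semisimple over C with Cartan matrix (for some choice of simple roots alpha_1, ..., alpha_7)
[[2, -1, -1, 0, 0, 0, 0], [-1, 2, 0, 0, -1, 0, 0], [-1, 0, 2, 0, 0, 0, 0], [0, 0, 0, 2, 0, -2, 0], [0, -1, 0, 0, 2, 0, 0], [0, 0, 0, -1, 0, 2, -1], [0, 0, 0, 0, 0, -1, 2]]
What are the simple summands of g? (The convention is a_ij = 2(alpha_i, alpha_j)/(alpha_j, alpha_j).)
A4 + C3

The diagram associated to this matrix has two connected components: the simple roots {alpha_1, alpha_2, alpha_3, alpha_5} form a chain of 4 nodes with single edges (A_4), and {alpha_4, alpha_6, alpha_7} form a chain of 3 nodes with a double edge at one end; the terminal node there is the unique long simple root (C_3). A semisimple Lie algebra decomposes uniquely as the direct sum of simple ideals, one per connected component of its Dynkin diagram, so g ≅ A_4 ⊕ C_3 (dimension 24 + 21 = 45).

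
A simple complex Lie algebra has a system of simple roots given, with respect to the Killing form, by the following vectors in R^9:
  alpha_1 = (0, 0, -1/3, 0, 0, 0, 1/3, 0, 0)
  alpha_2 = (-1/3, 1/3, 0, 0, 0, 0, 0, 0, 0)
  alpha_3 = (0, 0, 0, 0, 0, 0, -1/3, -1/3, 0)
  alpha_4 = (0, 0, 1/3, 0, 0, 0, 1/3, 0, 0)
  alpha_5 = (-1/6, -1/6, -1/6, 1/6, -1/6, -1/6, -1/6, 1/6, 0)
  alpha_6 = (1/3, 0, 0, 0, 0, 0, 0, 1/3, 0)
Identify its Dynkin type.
type E_6

Compute the Cartan integers a_ij = 2(alpha_i, alpha_j)/(alpha_j, alpha_j); the resulting 6x6 Cartan matrix is
[[2, 0, -1, 0, 0, 0], [0, 2, 0, 0, 0, -1], [-1, 0, 2, -1, 0, -1], [0, 0, -1, 2, -1, 0], [0, 0, 0, -1, 2, 0], [0, -1, -1, 0, 0, 2]].
All simple roots have the same length, so the diagram is simply laced. The associated Dynkin diagram is a chain of 5 nodes with one extra node attached to the third node from one end (E_6), so the type is E_6.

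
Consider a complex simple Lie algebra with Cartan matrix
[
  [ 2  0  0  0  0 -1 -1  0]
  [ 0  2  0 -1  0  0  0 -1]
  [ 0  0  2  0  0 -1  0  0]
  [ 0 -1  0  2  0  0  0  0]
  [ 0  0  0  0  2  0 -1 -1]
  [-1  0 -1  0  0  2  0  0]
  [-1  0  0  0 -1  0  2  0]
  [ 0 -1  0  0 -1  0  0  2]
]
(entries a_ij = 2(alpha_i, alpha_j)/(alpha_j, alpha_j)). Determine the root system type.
type A_8

The matrix has rank 8 with 2's on the diagonal. Reading the off-diagonal entries as Dynkin edges (a single edge where a_ij = a_ji = -1; a double or triple edge where a_ij * a_ji = 2 or 3), the diagram is a chain of 8 nodes with single edges (A_8). One simple-root ordering that puts it in standard form is (alpha_3, alpha_6, alpha_1, alpha_7, alpha_5, alpha_8, alpha_2, alpha_4). So the algebra is type A_8, i.e. sl(9).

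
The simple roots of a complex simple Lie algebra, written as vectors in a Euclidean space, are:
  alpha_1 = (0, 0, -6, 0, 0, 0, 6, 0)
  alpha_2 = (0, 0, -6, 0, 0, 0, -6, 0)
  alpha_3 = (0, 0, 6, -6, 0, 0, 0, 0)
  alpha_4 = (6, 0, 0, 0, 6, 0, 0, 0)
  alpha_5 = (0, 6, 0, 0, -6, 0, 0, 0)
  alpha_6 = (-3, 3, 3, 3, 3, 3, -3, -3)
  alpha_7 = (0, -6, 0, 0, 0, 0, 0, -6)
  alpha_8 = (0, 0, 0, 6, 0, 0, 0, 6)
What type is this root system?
type E_8

Compute the Cartan integers a_ij = 2(alpha_i, alpha_j)/(alpha_j, alpha_j); the resulting 8x8 Cartan matrix is
[[2, 0, -1, 0, 0, -1, 0, 0], [0, 2, -1, 0, 0, 0, 0, 0], [-1, -1, 2, 0, 0, 0, 0, -1], [0, 0, 0, 2, -1, 0, 0, 0], [0, 0, 0, -1, 2, 0, -1, 0], [-1, 0, 0, 0, 0, 2, 0, 0], [0, 0, 0, 0, -1, 0, 2, -1], [0, 0, -1, 0, 0, 0, -1, 2]].
All simple roots have the same length, so the diagram is simply laced. The associated Dynkin diagram is a chain of 7 nodes with one extra node attached to the third node from one end (E_8), so the type is E_8.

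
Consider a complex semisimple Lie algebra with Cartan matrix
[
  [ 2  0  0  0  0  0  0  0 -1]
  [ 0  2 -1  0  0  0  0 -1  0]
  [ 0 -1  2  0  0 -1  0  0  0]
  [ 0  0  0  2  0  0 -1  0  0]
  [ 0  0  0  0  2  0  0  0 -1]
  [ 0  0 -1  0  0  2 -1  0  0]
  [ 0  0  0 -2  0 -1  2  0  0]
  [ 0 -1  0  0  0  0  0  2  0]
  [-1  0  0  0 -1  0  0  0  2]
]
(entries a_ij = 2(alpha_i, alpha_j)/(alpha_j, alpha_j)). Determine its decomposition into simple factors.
The diagram associated to this matrix has two connected components: the simple roots {alpha_1, alpha_5, alpha_9} form a chain of 3 nodes with single edges (A_3), and {alpha_2, alpha_3, alpha_4, alpha_6, alpha_7, alpha_8} form a chain of 6 nodes with a double edge at one end; the terminal node there is the unique short simple root (B_6). A semisimple Lie algebra decomposes uniquely as the direct sum of simple ideals, one per connected component of its Dynkin diagram, so g ≅ A_3 ⊕ B_6 (dimension 15 + 78 = 93).

A3 ⊕ B6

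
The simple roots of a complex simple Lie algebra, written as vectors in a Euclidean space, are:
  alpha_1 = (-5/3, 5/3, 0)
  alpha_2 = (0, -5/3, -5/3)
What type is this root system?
Compute the Cartan integers a_ij = 2(alpha_i, alpha_j)/(alpha_j, alpha_j); the resulting 2x2 Cartan matrix is
[[2, -1], [-1, 2]].
All simple roots have the same length, so the diagram is simply laced. The associated Dynkin diagram is a chain of 2 nodes with single edges (A_2), so the type is A_2 (the algebra sl(3)).

A2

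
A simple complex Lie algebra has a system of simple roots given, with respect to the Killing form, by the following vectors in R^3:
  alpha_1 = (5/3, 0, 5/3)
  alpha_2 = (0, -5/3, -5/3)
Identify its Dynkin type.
Compute the Cartan integers a_ij = 2(alpha_i, alpha_j)/(alpha_j, alpha_j); the resulting 2x2 Cartan matrix is
[[2, -1], [-1, 2]].
All simple roots have the same length, so the diagram is simply laced. The associated Dynkin diagram is a chain of 2 nodes with single edges (A_2), so the type is A_2 (the algebra sl(3)).

type A_2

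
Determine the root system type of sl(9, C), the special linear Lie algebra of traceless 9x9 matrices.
type A_8

This is sl(9), which has dimension 9^2 - 1 = 80 and rank 9 - 1 = 8 (a Cartan subalgebra is the diagonal traceless matrices). In the classification of classical Lie algebras, the special linear algebra sl(n+1) has type A_n; here n = 8, so the Dynkin diagram is a chain of 8 nodes with single edges (A_8). Hence the type is A_8.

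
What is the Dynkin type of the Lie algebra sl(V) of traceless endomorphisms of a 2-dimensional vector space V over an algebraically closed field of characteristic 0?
A_1 (sl(2))

This is sl(2), which has dimension 2^2 - 1 = 3 and rank 2 - 1 = 1 (a Cartan subalgebra is the diagonal traceless matrices). In the classification of classical Lie algebras, the special linear algebra sl(n+1) has type A_n; here n = 1, so the Dynkin diagram is a chain of 1 nodes with single edges (A_1). Hence the type is A_1.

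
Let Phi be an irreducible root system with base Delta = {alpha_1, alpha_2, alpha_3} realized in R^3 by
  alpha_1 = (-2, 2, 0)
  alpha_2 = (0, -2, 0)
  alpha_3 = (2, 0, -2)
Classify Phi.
B_3

Compute the Cartan integers a_ij = 2(alpha_i, alpha_j)/(alpha_j, alpha_j); the resulting 3x3 Cartan matrix is
[[2, -2, -1], [-1, 2, 0], [-1, 0, 2]].
The roots have two lengths (squared-length ratio 2:1); the short ones are alpha_{2}. The associated Dynkin diagram is a chain of 3 nodes with a double edge at one end; the terminal node there is the unique short simple root (B_3), so the type is B_3 (the algebra so(7)).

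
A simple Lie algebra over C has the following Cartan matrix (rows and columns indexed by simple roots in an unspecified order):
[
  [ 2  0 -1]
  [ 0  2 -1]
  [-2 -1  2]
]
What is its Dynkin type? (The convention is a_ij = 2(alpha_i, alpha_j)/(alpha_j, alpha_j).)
B_3

The matrix has rank 3 with 2's on the diagonal. Reading the off-diagonal entries as Dynkin edges (a single edge where a_ij = a_ji = -1; a double or triple edge where a_ij * a_ji = 2 or 3), the diagram is a chain of 3 nodes with a double edge at one end; the terminal node there is the unique short simple root (B_3). One simple-root ordering that puts it in standard form is (alpha_2, alpha_3, alpha_1). So the algebra is type B_3, i.e. so(7).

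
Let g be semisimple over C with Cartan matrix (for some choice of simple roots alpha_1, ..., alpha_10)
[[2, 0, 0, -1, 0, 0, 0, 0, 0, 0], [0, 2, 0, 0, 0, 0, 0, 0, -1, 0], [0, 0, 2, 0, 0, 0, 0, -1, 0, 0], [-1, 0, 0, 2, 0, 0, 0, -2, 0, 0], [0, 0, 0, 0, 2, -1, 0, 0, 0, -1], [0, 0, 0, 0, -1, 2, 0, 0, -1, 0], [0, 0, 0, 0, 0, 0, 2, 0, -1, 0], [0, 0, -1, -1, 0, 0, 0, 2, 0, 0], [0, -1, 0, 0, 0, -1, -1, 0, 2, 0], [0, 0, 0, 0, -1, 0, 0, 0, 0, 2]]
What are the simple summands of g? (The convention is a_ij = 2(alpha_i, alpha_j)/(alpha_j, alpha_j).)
D_6 + F_4

The diagram associated to this matrix has two connected components: the simple roots {alpha_2, alpha_5, alpha_6, alpha_7, alpha_9, alpha_10} form a chain of 4 nodes with a fork of two nodes at one end (D_6), and {alpha_1, alpha_3, alpha_4, alpha_8} form a chain of 4 nodes with a double edge between the middle two (F_4). A semisimple Lie algebra decomposes uniquely as the direct sum of simple ideals, one per connected component of its Dynkin diagram, so g ≅ D_6 ⊕ F_4 (dimension 66 + 52 = 118).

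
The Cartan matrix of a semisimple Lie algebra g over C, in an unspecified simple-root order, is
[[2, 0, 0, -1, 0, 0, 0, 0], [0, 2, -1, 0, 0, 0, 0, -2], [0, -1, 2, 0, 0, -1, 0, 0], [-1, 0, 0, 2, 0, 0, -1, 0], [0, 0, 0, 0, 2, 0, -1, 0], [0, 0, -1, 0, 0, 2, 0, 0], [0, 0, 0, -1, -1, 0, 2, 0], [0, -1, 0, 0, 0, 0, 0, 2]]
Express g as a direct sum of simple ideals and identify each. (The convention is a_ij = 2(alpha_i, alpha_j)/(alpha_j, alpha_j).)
The diagram associated to this matrix has two connected components: the simple roots {alpha_1, alpha_4, alpha_5, alpha_7} form a chain of 4 nodes with single edges (A_4), and {alpha_2, alpha_3, alpha_6, alpha_8} form a chain of 4 nodes with a double edge at one end; the terminal node there is the unique short simple root (B_4). A semisimple Lie algebra decomposes uniquely as the direct sum of simple ideals, one per connected component of its Dynkin diagram, so g ≅ A_4 ⊕ B_4 (dimension 24 + 36 = 60).

A4 ⊕ B4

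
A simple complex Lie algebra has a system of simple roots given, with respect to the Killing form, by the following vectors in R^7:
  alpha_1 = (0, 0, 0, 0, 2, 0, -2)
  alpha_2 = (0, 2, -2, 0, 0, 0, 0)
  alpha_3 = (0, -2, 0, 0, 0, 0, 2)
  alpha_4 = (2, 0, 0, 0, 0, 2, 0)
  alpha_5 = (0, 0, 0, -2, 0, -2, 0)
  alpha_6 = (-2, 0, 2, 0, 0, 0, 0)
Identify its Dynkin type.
Compute the Cartan integers a_ij = 2(alpha_i, alpha_j)/(alpha_j, alpha_j); the resulting 6x6 Cartan matrix is
[[2, 0, -1, 0, 0, 0], [0, 2, -1, 0, 0, -1], [-1, -1, 2, 0, 0, 0], [0, 0, 0, 2, -1, -1], [0, 0, 0, -1, 2, 0], [0, -1, 0, -1, 0, 2]].
All simple roots have the same length, so the diagram is simply laced. The associated Dynkin diagram is a chain of 6 nodes with single edges (A_6), so the type is A_6 (the algebra sl(7)).

A_6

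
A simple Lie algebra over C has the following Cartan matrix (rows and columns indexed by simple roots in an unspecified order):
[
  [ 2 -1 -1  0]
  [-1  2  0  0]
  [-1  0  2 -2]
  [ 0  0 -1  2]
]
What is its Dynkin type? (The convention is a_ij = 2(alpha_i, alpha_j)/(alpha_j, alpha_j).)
B_4 (so(9))

The matrix has rank 4 with 2's on the diagonal. Reading the off-diagonal entries as Dynkin edges (a single edge where a_ij = a_ji = -1; a double or triple edge where a_ij * a_ji = 2 or 3), the diagram is a chain of 4 nodes with a double edge at one end; the terminal node there is the unique short simple root (B_4). One simple-root ordering that puts it in standard form is (alpha_2, alpha_1, alpha_3, alpha_4). So the algebra is type B_4, i.e. so(9).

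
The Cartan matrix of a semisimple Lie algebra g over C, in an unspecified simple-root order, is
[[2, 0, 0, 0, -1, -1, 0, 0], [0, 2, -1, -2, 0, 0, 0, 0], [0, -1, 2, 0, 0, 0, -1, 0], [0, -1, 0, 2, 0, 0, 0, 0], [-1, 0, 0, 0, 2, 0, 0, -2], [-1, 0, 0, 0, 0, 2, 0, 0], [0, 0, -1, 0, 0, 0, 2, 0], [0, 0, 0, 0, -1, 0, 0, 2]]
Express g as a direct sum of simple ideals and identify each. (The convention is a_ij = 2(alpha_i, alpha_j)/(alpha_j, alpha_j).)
B_4 (so(9)) ⊕ B_4 (so(9))

The diagram associated to this matrix has two connected components: the simple roots {alpha_2, alpha_3, alpha_4, alpha_7} form a chain of 4 nodes with a double edge at one end; the terminal node there is the unique short simple root (B_4), and {alpha_1, alpha_5, alpha_6, alpha_8} form a chain of 4 nodes with a double edge at one end; the terminal node there is the unique short simple root (B_4). A semisimple Lie algebra decomposes uniquely as the direct sum of simple ideals, one per connected component of its Dynkin diagram, so g ≅ B_4 ⊕ B_4 (dimension 36 + 36 = 72).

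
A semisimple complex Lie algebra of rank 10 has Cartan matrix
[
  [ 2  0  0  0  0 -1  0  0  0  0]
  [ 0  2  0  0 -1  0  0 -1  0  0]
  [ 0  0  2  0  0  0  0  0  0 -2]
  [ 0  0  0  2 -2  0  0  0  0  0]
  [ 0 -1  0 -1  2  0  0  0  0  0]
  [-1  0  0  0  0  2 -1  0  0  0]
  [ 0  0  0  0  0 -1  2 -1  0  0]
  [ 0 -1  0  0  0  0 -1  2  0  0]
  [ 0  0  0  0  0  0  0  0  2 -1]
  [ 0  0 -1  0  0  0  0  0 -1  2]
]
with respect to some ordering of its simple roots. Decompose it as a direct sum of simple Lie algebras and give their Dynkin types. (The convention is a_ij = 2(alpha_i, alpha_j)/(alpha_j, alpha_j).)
The diagram associated to this matrix has two connected components: the simple roots {alpha_3, alpha_9, alpha_10} form a chain of 3 nodes with a double edge at one end; the terminal node there is the unique long simple root (C_3), and {alpha_1, alpha_2, alpha_4, alpha_5, alpha_6, alpha_7, alpha_8} form a chain of 7 nodes with a double edge at one end; the terminal node there is the unique long simple root (C_7). A semisimple Lie algebra decomposes uniquely as the direct sum of simple ideals, one per connected component of its Dynkin diagram, so g ≅ C_3 ⊕ C_7 (dimension 21 + 105 = 126).

C3 ⊕ C7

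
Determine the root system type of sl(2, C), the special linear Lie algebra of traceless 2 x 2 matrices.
type A_1

This is sl(2), which has dimension 2^2 - 1 = 3 and rank 2 - 1 = 1 (a Cartan subalgebra is the diagonal traceless matrices). In the classification of classical Lie algebras, the special linear algebra sl(n+1) has type A_n; here n = 1, so the Dynkin diagram is a chain of 1 nodes with single edges (A_1). Hence the type is A_1.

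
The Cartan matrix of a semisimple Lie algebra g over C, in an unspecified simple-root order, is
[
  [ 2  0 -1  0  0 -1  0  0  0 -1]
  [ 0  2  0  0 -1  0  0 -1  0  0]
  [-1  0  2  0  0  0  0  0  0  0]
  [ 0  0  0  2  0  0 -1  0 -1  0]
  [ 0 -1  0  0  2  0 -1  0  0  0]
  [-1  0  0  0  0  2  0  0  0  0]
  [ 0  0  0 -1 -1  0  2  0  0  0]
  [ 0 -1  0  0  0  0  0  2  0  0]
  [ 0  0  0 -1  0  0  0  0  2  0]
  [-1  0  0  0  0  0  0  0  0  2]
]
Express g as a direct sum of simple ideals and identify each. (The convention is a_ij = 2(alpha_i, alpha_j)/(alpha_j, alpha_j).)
type A_6 + type D_4

The diagram associated to this matrix has two connected components: the simple roots {alpha_2, alpha_4, alpha_5, alpha_7, alpha_8, alpha_9} form a chain of 6 nodes with single edges (A_6), and {alpha_1, alpha_3, alpha_6, alpha_10} form a chain of 2 nodes with a fork of two nodes at one end (D_4). A semisimple Lie algebra decomposes uniquely as the direct sum of simple ideals, one per connected component of its Dynkin diagram, so g ≅ A_6 ⊕ D_4 (dimension 48 + 28 = 76).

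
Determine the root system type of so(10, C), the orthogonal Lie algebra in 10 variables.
This is so(10) with 10 even, which has dimension 10(10-1)/2 = 45 and rank 10/2 = 5. In the classification of classical Lie algebras, the orthogonal algebra so(2n) in an even number of variables has type D_n; here n = 5, so the Dynkin diagram is a chain of 3 nodes with a fork of two nodes at one end (D_5). Hence the type is D_5.

type D_5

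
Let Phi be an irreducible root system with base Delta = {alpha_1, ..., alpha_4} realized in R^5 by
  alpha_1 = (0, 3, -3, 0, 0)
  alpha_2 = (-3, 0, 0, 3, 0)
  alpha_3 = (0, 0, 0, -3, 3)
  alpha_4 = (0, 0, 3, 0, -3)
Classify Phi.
Compute the Cartan integers a_ij = 2(alpha_i, alpha_j)/(alpha_j, alpha_j); the resulting 4x4 Cartan matrix is
[[2, 0, 0, -1], [0, 2, -1, 0], [0, -1, 2, -1], [-1, 0, -1, 2]].
All simple roots have the same length, so the diagram is simply laced. The associated Dynkin diagram is a chain of 4 nodes with single edges (A_4), so the type is A_4 (the algebra sl(5)).

A_4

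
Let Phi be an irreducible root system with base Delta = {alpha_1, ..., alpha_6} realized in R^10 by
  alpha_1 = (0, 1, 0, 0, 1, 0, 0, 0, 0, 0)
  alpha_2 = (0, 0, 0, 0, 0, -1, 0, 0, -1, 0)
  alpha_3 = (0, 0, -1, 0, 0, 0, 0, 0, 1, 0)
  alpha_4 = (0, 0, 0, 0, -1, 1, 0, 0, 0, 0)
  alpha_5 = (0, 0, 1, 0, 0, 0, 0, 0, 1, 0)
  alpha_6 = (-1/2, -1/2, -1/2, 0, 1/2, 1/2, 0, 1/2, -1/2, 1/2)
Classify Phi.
type E_6

Compute the Cartan integers a_ij = 2(alpha_i, alpha_j)/(alpha_j, alpha_j); the resulting 6x6 Cartan matrix is
[[2, 0, 0, -1, 0, 0], [0, 2, -1, -1, -1, 0], [0, -1, 2, 0, 0, 0], [-1, -1, 0, 2, 0, 0], [0, -1, 0, 0, 2, -1], [0, 0, 0, 0, -1, 2]].
All simple roots have the same length, so the diagram is simply laced. The associated Dynkin diagram is a chain of 5 nodes with one extra node attached to the third node from one end (E_6), so the type is E_6.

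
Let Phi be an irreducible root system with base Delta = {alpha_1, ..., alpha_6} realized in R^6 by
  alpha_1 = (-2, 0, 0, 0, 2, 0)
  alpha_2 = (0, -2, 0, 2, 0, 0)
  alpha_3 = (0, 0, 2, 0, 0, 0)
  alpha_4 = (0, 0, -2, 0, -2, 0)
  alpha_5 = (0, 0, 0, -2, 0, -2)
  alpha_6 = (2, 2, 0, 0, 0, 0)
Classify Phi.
Compute the Cartan integers a_ij = 2(alpha_i, alpha_j)/(alpha_j, alpha_j); the resulting 6x6 Cartan matrix is
[[2, 0, 0, -1, 0, -1], [0, 2, 0, 0, -1, -1], [0, 0, 2, -1, 0, 0], [-1, 0, -2, 2, 0, 0], [0, -1, 0, 0, 2, 0], [-1, -1, 0, 0, 0, 2]].
The roots have two lengths (squared-length ratio 2:1); the short ones are alpha_{3}. The associated Dynkin diagram is a chain of 6 nodes with a double edge at one end; the terminal node there is the unique short simple root (B_6), so the type is B_6 (the algebra so(13)).

B_6 (so(13))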